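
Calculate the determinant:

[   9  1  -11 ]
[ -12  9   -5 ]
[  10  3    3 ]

1750

Expand along row 1:
  + 9 · |9 -5; 3 3| = 9·(27 − (-15)) = 378
  − 1 · |-12 -5; 10 3| = −1·(-36 − (-50)) = -14
  + (-11) · |-12 9; 10 3| = (-11)·(-36 − 90) = 1386
Sum: (378) + (-14) + (1386) = 1750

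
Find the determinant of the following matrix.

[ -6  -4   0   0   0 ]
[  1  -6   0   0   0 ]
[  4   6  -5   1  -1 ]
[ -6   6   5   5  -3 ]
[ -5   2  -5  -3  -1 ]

The matrix is block lower-triangular with a 2×2 block and a 3×3 block on the diagonal, so its determinant equals the product of the determinants of the diagonal blocks.
det of the 2×2 block = 40
det of the 3×3 block = 80
det = (40)·(80) = 3200

The determinant is 3200.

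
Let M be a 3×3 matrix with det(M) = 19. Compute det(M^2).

361

det(M^2) = (det M)^2 = (19)^2 = 361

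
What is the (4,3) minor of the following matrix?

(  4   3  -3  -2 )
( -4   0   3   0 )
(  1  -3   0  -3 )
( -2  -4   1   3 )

-60

Delete row 4 and column 3; the remaining 3×3 submatrix is [4 3 -2; -4 0 0; 1 -3 -3].
Its determinant is -60.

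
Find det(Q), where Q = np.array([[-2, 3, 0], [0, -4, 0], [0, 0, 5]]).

Q is upper triangular, so det(Q) is the product of the diagonal entries:
det = (-2) · (-4) · (5) = 40

The determinant is 40.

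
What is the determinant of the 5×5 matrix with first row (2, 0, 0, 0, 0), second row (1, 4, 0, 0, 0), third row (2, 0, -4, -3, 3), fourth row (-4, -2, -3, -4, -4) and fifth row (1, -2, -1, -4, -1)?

552

The matrix is block lower-triangular with a 2×2 block and a 3×3 block on the diagonal, so its determinant equals the product of the determinants of the diagonal blocks.
det of the 2×2 block = 8
det of the 3×3 block = 69
det = (8)·(69) = 552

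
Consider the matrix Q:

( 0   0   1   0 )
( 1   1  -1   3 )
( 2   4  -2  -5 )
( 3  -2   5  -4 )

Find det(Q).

Expand along row 1 (it has 3 zeros):
  + (1) · M_13   where M_13 = det([1 1 3; 2 4 -5; 3 -2 -4]) = -81
det = (+1)·(1)·(-81) = -81

-81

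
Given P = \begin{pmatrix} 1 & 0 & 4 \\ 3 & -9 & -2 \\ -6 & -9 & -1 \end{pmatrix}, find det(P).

|P| = -333

Expand along column 2:
  + (-9) · |1 4; -6 -1| = (-9)·(-1 − (-24)) = -207
  − (-9) · |1 4; 3 -2| = −(-9)·(-2 − 12) = -126
Sum: (-207) + (-126) = -333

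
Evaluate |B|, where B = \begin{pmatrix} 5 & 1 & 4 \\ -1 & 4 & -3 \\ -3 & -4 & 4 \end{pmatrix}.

97

Expand along column 1:
  + 5 · |4 -3; -4 4| = 5·(16 − 12) = 20
  − (-1) · |1 4; -4 4| = −(-1)·(4 − (-16)) = 20
  + (-3) · |1 4; 4 -3| = (-3)·(-3 − 16) = 57
Sum: (20) + (20) + (57) = 97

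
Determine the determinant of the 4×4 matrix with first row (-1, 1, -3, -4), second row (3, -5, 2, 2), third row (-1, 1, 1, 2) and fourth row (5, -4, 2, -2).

Expand along row 1:
  + (-1) · M_11   where M_11 = det([-5 2 2; 1 1 2; -4 2 -2]) = 30
  − (1) · M_12   where M_12 = det([3 2 2; -1 1 2; 5 2 -2]) = -16
  + (-3) · M_13   where M_13 = det([3 -5 2; -1 1 2; 5 -4 -2]) = -24
  − (-4) · M_14   where M_14 = det([3 -5 2; -1 1 1; 5 -4 2]) = -19
det = (+1)·(-1)·(30) + (-1)·(1)·(-16) + (+1)·(-3)·(-24) + (-1)·(-4)·(-19) = -18

-18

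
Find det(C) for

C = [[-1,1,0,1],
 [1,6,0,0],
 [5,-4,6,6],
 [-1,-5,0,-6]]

The determinant is 258.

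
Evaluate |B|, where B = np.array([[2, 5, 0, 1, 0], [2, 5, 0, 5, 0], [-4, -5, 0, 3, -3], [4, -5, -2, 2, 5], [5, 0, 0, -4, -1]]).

|B| = 680

Expand along column 3 (it has 4 zeros):
  − (-2) · M_43   where M_43 = det([2 5 1 0; 2 5 5 0; -4 -5 3 -3; 5 0 -4 -1]) = 340
det = (-1)·(-2)·(340) = 680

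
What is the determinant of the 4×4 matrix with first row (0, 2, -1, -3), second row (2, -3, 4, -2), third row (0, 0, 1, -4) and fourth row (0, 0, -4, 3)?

The determinant is 52.

The matrix is block upper-triangular with a 2×2 block and a 2×2 block on the diagonal, so its determinant equals the product of the determinants of the diagonal blocks.
det of the 2×2 block = -4
det of the 2×2 block = -13
det = (-4)·(-13) = 52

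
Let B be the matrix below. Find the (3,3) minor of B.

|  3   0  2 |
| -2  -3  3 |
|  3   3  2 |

The minor is -9.

Delete row 3 and column 3; the remaining 2×2 submatrix is [3 0; -2 -3].
Its determinant is 3·(-3) − 0·(-2) = -9.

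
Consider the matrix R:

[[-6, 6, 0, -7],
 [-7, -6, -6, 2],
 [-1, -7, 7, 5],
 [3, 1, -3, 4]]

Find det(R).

|R| = 2992

Expand along row 1 (it has 1 zero):
  + (-6) · M_11   where M_11 = det([-6 -6 2; -7 7 5; 1 -3 4]) = -428
  − (6) · M_12   where M_12 = det([-7 -6 2; -1 7 5; 3 -3 4]) = -451
  − (-7) · M_14   where M_14 = det([-7 -6 -6; -1 -7 7; 3 1 -3]) = -326
det = (+1)·(-6)·(-428) + (-1)·(6)·(-451) + (-1)·(-7)·(-326) = 2992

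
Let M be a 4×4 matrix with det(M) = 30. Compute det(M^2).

The determinant is 900.

det(M^2) = (det M)^2 = (30)^2 = 900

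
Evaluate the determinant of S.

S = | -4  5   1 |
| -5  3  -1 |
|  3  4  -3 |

-99

Expand along row 1:
  + (-4) · |3 -1; 4 -3| = (-4)·(-9 − (-4)) = 20
  − 5 · |-5 -1; 3 -3| = −5·(15 − (-3)) = -90
  + 1 · |-5 3; 3 4| = 1·(-20 − 9) = -29
Sum: (20) + (-90) + (-29) = -99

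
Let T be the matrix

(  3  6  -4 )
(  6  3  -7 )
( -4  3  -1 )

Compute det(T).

Expand along column 1:
  + 3 · |3 -7; 3 -1| = 3·(-3 − (-21)) = 54
  − 6 · |6 -4; 3 -1| = −6·(-6 − (-12)) = -36
  + (-4) · |6 -4; 3 -7| = (-4)·(-42 − (-12)) = 120
Sum: (54) + (-36) + (120) = 138

The determinant is 138.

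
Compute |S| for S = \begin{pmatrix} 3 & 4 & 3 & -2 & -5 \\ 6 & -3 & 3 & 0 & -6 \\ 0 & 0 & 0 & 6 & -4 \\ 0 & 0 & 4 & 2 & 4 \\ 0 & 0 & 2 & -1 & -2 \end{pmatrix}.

S is block upper-triangular with a 2×2 block and a 3×3 block on the diagonal, so its determinant equals the product of the determinants of the diagonal blocks.
det of the 2×2 block = -33
det of the 3×3 block = 128
det = (-33)·(128) = -4224

-4224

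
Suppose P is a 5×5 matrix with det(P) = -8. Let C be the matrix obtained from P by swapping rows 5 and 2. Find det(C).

8

Swapping two rows multiplies the determinant by −1.
det(C) = (-1)·(-8) = 8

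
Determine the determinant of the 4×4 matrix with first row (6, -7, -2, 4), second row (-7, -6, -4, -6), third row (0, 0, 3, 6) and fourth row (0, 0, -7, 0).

The matrix is block upper-triangular with a 2×2 block and a 2×2 block on the diagonal, so its determinant equals the product of the determinants of the diagonal blocks.
det of the 2×2 block = -85
det of the 2×2 block = 42
det = (-85)·(42) = -3570

-3570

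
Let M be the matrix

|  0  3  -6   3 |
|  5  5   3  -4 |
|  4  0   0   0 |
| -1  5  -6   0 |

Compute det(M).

Expand along row 3 (it has 3 zeros):
  + (4) · M_31   where M_31 = det([3 -6 3; 5 3 -4; 5 -6 0]) = -87
det = (+1)·(4)·(-87) = -348

The determinant is -348.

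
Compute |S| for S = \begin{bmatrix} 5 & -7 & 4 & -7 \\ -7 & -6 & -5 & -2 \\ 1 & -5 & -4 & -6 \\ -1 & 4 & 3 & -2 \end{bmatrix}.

Expand along row 1:
  + (5) · M_11   where M_11 = det([-6 -5 -2; -5 -4 -6; 4 3 -2]) = 12
  − (-7) · M_12   where M_12 = det([-7 -5 -2; 1 -4 -6; -1 3 -2]) = -220
  + (4) · M_13   where M_13 = det([-7 -6 -2; 1 -5 -6; -1 4 -2]) = -284
  − (-7) · M_14   where M_14 = det([-7 -6 -5; 1 -5 -4; -1 4 3]) = -8
det = (+1)·(5)·(12) + (-1)·(-7)·(-220) + (+1)·(4)·(-284) + (-1)·(-7)·(-8) = -2672

-2672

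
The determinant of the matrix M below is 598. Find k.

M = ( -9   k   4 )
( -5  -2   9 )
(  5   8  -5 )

Expanding along the column containing k, det(M) is linear in k: det(M) = (20)·k + (438).
Set (20)·k + (438) = 598  ⇒  (20)·k = 160  ⇒  k = 8.

k = 8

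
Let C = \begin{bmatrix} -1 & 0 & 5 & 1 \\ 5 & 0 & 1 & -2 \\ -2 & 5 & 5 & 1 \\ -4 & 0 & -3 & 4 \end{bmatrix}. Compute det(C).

Expand along column 2 (it has 3 zeros):
  − (5) · M_32   where M_32 = det([-1 5 1; 5 1 -2; -4 -3 4]) = -69
det = (-1)·(5)·(-69) = 345

|C| = 345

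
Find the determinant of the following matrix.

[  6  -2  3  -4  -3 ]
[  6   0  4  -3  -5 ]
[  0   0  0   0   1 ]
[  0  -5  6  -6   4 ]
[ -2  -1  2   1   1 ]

Expand along row 3 (it has 4 zeros):
  + (1) · M_35   where M_35 = det([6 -2 3 -4; 6 0 4 -3; 0 -5 6 -6; -2 -1 2 1]) = 212
det = (+1)·(1)·(212) = 212

212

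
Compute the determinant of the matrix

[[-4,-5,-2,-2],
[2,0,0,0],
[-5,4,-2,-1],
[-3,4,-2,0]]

Expand along row 2 (it has 3 zeros):
  − (2) · M_21   where M_21 = det([-5 -2 -2; 4 -2 -1; 4 -2 0]) = 18
det = (-1)·(2)·(18) = -36

-36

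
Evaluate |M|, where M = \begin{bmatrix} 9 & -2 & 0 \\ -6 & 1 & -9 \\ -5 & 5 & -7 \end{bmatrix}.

The determinant is 336.

Expand along row 1:
  + 9 · |1 -9; 5 -7| = 9·(-7 − (-45)) = 342
  − (-2) · |-6 -9; -5 -7| = −(-2)·(42 − 45) = -6
Sum: (342) + (-6) = 336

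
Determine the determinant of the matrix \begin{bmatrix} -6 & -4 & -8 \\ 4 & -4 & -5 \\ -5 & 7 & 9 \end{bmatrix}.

-14

Expand along column 1:
  + (-6) · |-4 -5; 7 9| = (-6)·(-36 − (-35)) = 6
  − 4 · |-4 -8; 7 9| = −4·(-36 − (-56)) = -80
  + (-5) · |-4 -8; -4 -5| = (-5)·(20 − 32) = 60
Sum: (6) + (-80) + (60) = -14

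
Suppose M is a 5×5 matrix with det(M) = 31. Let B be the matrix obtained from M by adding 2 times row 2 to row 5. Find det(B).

The determinant is 31.

Adding a multiple of one row to another leaves the determinant unchanged.
det(B) = (1)·(31) = 31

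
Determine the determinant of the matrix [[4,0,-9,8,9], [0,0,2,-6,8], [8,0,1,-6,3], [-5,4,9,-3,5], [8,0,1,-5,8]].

8512

Expand along column 2 (it has 4 zeros):
  + (4) · M_42   where M_42 = det([4 -9 8 9; 0 2 -6 8; 8 1 -6 3; 8 1 -5 8]) = 2128
det = (+1)·(4)·(2128) = 8512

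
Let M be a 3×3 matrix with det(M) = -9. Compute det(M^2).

The determinant is 81.

det(M^2) = (det M)^2 = (-9)^2 = 81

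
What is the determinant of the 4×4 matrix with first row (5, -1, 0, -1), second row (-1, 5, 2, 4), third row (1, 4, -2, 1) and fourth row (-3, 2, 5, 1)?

Expand along row 1 (it has 1 zero):
  + (5) · M_11   where M_11 = det([5 2 4; 4 -2 1; 2 5 1]) = 57
  − (-1) · M_12   where M_12 = det([-1 2 4; 1 -2 1; -3 5 1]) = -5
  − (-1) · M_14   where M_14 = det([-1 5 2; 1 4 -2; -3 2 5]) = 9
det = (+1)·(5)·(57) + (-1)·(-1)·(-5) + (-1)·(-1)·(9) = 289

The determinant is 289.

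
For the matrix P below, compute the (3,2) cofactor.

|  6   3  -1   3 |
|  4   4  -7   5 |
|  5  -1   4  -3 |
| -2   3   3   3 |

Delete row 3 and column 2; the remaining 3×3 submatrix is [6 -1 3; 4 -7 5; -2 3 3].
Its determinant is -200.
The cofactor carries sign (−1)^(3+2) = −1, so C_{3,2} = −(-200) = 200.

200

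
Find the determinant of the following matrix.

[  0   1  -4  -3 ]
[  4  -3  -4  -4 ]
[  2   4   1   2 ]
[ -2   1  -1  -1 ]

40

Expand along row 1 (it has 1 zero):
  − (1) · M_12   where M_12 = det([4 -4 -4; 2 1 2; -2 -1 -1]) = 12
  + (-4) · M_13   where M_13 = det([4 -3 -4; 2 4 2; -2 1 -1]) = -58
  − (-3) · M_14   where M_14 = det([4 -3 -4; 2 4 1; -2 1 -1]) = -60
det = (-1)·(1)·(12) + (+1)·(-4)·(-58) + (-1)·(-3)·(-60) = 40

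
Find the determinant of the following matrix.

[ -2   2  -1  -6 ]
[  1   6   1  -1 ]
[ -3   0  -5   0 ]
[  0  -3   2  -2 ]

Expand along row 3 (it has 2 zeros):
  + (-3) · M_31   where M_31 = det([2 -1 -6; 6 1 -1; -3 2 -2]) = -105
  + (-5) · M_33   where M_33 = det([-2 2 -6; 1 6 -1; 0 -3 -2]) = 52
det = (+1)·(-3)·(-105) + (+1)·(-5)·(52) = 55

55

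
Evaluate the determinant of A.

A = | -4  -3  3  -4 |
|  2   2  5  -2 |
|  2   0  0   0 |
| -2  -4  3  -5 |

14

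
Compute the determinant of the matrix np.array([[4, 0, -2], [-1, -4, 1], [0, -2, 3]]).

-44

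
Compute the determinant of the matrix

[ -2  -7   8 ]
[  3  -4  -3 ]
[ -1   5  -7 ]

-166

Expand along column 1:
  + (-2) · |-4 -3; 5 -7| = (-2)·(28 − (-15)) = -86
  − 3 · |-7 8; 5 -7| = −3·(49 − 40) = -27
  + (-1) · |-7 8; -4 -3| = (-1)·(21 − (-32)) = -53
Sum: (-86) + (-27) + (-53) = -166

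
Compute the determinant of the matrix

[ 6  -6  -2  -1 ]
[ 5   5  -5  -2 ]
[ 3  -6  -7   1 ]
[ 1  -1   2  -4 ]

Expand along row 1:
  + (6) · M_11   where M_11 = det([5 -5 -2; -6 -7 1; -1 2 -4]) = 293
  − (-6) · M_12   where M_12 = det([5 -5 -2; 3 -7 1; 1 2 -4]) = 39
  + (-2) · M_13   where M_13 = det([5 5 -2; 3 -6 1; 1 -1 -4]) = 184
  − (-1) · M_14   where M_14 = det([5 5 -5; 3 -6 -7; 1 -1 2]) = -175
det = (+1)·(6)·(293) + (-1)·(-6)·(39) + (+1)·(-2)·(184) + (-1)·(-1)·(-175) = 1449

1449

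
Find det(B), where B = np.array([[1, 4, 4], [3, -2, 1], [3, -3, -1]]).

|B| = 17

Expand along column 1:
  + 1 · |-2 1; -3 -1| = 1·(2 − (-3)) = 5
  − 3 · |4 4; -3 -1| = −3·(-4 − (-12)) = -24
  + 3 · |4 4; -2 1| = 3·(4 − (-8)) = 36
Sum: (5) + (-24) + (36) = 17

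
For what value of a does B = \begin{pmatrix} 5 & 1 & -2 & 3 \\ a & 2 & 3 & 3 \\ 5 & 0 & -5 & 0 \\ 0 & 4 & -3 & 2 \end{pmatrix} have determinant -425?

7

Expanding along the column containing a, det(B) is linear in a: det(B) = (-50)·a + (-75).
Set (-50)·a + (-75) = -425  ⇒  (-50)·a = -350  ⇒  a = 7.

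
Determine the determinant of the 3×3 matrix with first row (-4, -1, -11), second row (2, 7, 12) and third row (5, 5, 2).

Expand along row 1:
  + (-4) · |7 12; 5 2| = (-4)·(14 − 60) = 184
  − (-1) · |2 12; 5 2| = −(-1)·(4 − 60) = -56
  + (-11) · |2 7; 5 5| = (-11)·(10 − 35) = 275
Sum: (184) + (-56) + (275) = 403

403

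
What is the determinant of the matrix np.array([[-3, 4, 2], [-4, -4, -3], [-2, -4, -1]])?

48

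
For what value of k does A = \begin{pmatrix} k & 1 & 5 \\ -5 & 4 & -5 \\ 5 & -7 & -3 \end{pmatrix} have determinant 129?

Expanding along the row containing k, det(A) is linear in k: det(A) = (-47)·k + (35).
Set (-47)·k + (35) = 129  ⇒  (-47)·k = 94  ⇒  k = -2.

k = -2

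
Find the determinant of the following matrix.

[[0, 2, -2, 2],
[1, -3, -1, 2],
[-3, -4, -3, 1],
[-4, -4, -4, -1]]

Expand along row 1 (it has 1 zero):
  − (2) · M_12   where M_12 = det([1 -1 2; -3 -3 1; -4 -4 -1]) = 14
  + (-2) · M_13   where M_13 = det([1 -3 2; -3 -4 1; -4 -4 -1]) = 21
  − (2) · M_14   where M_14 = det([1 -3 -1; -3 -4 -3; -4 -4 -4]) = 8
det = (-1)·(2)·(14) + (+1)·(-2)·(21) + (-1)·(2)·(8) = -86

-86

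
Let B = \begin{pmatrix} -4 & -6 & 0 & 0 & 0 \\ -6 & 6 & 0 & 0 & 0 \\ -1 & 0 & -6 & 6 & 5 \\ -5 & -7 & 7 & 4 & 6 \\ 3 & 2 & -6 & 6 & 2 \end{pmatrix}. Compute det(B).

B is block lower-triangular with a 2×2 block and a 3×3 block on the diagonal, so its determinant equals the product of the determinants of the diagonal blocks.
det of the 2×2 block = -60
det of the 3×3 block = 198
det = (-60)·(198) = -11880

-11880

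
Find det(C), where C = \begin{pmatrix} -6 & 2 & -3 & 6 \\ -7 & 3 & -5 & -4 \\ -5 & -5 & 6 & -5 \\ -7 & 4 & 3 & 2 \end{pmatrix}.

-4335

Expand along row 1:
  + (-6) · M_11   where M_11 = det([3 -5 -4; -5 6 -5; 4 3 2]) = 287
  − (2) · M_12   where M_12 = det([-7 -5 -4; -5 6 -5; -7 3 2]) = -522
  + (-3) · M_13   where M_13 = det([-7 3 -4; -5 -5 -5; -7 4 2]) = 285
  − (6) · M_14   where M_14 = det([-7 3 -5; -5 -5 6; -7 4 3]) = 467
det = (+1)·(-6)·(287) + (-1)·(2)·(-522) + (+1)·(-3)·(285) + (-1)·(6)·(467) = -4335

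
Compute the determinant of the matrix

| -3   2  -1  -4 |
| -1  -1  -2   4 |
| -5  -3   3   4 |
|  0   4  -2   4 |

Expand along row 4 (it has 1 zero):
  + (4) · M_42   where M_42 = det([-3 -1 -4; -1 -2 4; -5 3 4]) = 128
  − (-2) · M_43   where M_43 = det([-3 2 -4; -1 -1 4; -5 -3 4]) = -48
  + (4) · M_44   where M_44 = det([-3 2 -1; -1 -1 -2; -5 -3 3]) = 55
det = (+1)·(4)·(128) + (-1)·(-2)·(-48) + (+1)·(4)·(55) = 636

636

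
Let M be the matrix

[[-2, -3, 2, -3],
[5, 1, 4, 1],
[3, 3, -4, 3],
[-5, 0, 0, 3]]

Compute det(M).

Expand along row 4 (it has 2 zeros):
  − (-5) · M_41   where M_41 = det([-3 2 -3; 1 4 1; 3 -4 3]) = 0
  + (3) · M_44   where M_44 = det([-2 -3 2; 5 1 4; 3 3 -4]) = -40
det = (-1)·(-5)·(0) + (+1)·(3)·(-40) = -120

-120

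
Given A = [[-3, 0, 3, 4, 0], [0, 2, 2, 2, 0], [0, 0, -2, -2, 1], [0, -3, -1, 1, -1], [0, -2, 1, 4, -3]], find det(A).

Expand along column 1 (it has 4 zeros):
  + (-3) · M_11   where M_11 = det([2 2 2 0; 0 -2 -2 1; -3 -1 1 -1; -2 1 4 -3]) = 12
det = (+1)·(-3)·(12) = -36

The determinant is -36.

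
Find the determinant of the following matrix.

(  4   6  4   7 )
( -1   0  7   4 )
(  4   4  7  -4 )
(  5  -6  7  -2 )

4842

Expand along row 2 (it has 1 zero):
  − (-1) · M_21   where M_21 = det([6 4 7; 4 7 -4; -6 7 -2]) = 702
  − (7) · M_23   where M_23 = det([4 6 7; 4 4 -4; 5 -6 -2]) = -508
  + (4) · M_24   where M_24 = det([4 6 4; 4 4 7; 5 -6 7]) = 146
det = (-1)·(-1)·(702) + (-1)·(7)·(-508) + (+1)·(4)·(146) = 4842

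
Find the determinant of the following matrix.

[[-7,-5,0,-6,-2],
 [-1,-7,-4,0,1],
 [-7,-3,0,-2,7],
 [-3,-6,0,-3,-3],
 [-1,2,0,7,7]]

Expand along column 3 (it has 4 zeros):
  − (-4) · M_23   where M_23 = det([-7 -5 -6 -2; -7 -3 -2 7; -3 -6 -3 -3; -1 2 7 7]) = 1020
det = (-1)·(-4)·(1020) = 4080

4080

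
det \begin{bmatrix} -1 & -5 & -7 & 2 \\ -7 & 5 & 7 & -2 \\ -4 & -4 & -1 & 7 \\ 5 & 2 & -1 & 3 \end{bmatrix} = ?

Expand along row 1:
  + (-1) · M_11   where M_11 = det([5 7 -2; -4 -1 7; 2 -1 3]) = 190
  − (-5) · M_12   where M_12 = det([-7 7 -2; -4 -1 7; 5 -1 3]) = 283
  + (-7) · M_13   where M_13 = det([-7 5 -2; -4 -4 7; 5 2 3]) = 393
  − (2) · M_14   where M_14 = det([-7 5 7; -4 -4 -1; 5 2 -1]) = -3
det = (+1)·(-1)·(190) + (-1)·(-5)·(283) + (+1)·(-7)·(393) + (-1)·(2)·(-3) = -1520

-1520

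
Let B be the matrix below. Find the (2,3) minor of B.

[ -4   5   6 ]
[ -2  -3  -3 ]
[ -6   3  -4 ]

Delete row 2 and column 3; the remaining 2×2 submatrix is [-4 5; -6 3].
Its determinant is (-4)·3 − 5·(-6) = 18.

18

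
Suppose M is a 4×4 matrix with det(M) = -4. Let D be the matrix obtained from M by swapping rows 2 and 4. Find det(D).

Swapping two rows multiplies the determinant by −1.
det(D) = (-1)·(-4) = 4

det(D) = 4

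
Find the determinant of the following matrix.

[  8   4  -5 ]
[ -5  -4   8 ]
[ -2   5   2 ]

Expand along column 1:
  + 8 · |-4 8; 5 2| = 8·(-8 − 40) = -384
  − (-5) · |4 -5; 5 2| = −(-5)·(8 − (-25)) = 165
  + (-2) · |4 -5; -4 8| = (-2)·(32 − 20) = -24
Sum: (-384) + (165) + (-24) = -243

-243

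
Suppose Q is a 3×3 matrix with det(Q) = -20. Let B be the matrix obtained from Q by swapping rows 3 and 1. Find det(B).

Swapping two rows multiplies the determinant by −1.
det(B) = (-1)·(-20) = 20

det(B) = 20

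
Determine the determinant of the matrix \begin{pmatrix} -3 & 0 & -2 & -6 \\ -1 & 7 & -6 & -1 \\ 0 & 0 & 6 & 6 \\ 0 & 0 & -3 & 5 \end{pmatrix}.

The determinant is -1008.

The matrix is block upper-triangular with a 2×2 block and a 2×2 block on the diagonal, so its determinant equals the product of the determinants of the diagonal blocks.
det of the 2×2 block = -21
det of the 2×2 block = 48
det = (-21)·(48) = -1008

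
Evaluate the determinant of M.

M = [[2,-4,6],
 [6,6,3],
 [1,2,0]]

Expand along row 3:
  + 1 · |-4 6; 6 3| = 1·(-12 − 36) = -48
  − 2 · |2 6; 6 3| = −2·(6 − 36) = 60
Sum: (-48) + (60) = 12

12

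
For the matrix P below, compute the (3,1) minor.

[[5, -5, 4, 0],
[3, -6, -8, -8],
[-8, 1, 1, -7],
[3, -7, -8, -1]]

480

Delete row 3 and column 1; the remaining 3×3 submatrix is [-5 4 0; -6 -8 -8; -7 -8 -1].
Its determinant is 480.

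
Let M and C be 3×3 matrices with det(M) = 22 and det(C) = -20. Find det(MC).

-440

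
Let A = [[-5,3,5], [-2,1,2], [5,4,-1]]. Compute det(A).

The determinant is 4.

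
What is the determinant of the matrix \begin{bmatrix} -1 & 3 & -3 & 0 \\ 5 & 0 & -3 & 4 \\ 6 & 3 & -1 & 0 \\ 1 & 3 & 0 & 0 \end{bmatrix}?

-204

Expand along column 4 (it has 3 zeros):
  + (4) · M_24   where M_24 = det([-1 3 -3; 6 3 -1; 1 3 0]) = -51
det = (+1)·(4)·(-51) = -204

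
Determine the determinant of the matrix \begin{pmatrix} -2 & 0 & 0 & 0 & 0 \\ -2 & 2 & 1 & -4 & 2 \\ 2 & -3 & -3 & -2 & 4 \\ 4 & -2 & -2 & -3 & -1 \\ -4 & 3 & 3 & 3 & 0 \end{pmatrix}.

Expand along row 1 (it has 4 zeros):
  + (-2) · M_11   where M_11 = det([2 1 -4 2; -3 -3 -2 4; -2 -2 -3 -1; 3 3 3 0]) = 9
det = (+1)·(-2)·(9) = -18

The determinant is -18.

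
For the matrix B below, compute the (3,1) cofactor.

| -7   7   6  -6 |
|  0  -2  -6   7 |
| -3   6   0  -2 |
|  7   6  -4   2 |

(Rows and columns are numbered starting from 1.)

The cofactor is 124.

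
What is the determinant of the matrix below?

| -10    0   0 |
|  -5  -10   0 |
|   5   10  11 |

The matrix is lower triangular, so the determinant is the product of the diagonal entries:
det = (-10) · (-10) · (11) = 1100

1100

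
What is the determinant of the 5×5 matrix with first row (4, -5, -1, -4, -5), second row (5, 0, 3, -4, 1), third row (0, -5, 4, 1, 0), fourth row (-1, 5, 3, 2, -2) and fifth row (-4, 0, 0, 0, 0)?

-5500

Expand along row 5 (it has 4 zeros):
  + (-4) · M_51   where M_51 = det([-5 -1 -4 -5; 0 3 -4 1; -5 4 1 0; 5 3 2 -2]) = 1375
det = (+1)·(-4)·(1375) = -5500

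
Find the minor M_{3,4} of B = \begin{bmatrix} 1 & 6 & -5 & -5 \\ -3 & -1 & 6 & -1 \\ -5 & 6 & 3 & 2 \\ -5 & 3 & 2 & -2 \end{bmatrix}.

The minor is -94.

Delete row 3 and column 4; the remaining 3×3 submatrix is [1 6 -5; -3 -1 6; -5 3 2].
Its determinant is -94.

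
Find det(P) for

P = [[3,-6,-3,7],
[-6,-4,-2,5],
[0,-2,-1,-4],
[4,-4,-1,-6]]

Expand along row 3 (it has 1 zero):
  − (-2) · M_32   where M_32 = det([3 -3 7; -6 -2 5; 4 -1 -6]) = 197
  + (-1) · M_33   where M_33 = det([3 -6 7; -6 -4 5; 4 -4 -6]) = 508
  − (-4) · M_34   where M_34 = det([3 -6 -3; -6 -4 -2; 4 -4 -1]) = -48
det = (-1)·(-2)·(197) + (+1)·(-1)·(508) + (-1)·(-4)·(-48) = -306

-306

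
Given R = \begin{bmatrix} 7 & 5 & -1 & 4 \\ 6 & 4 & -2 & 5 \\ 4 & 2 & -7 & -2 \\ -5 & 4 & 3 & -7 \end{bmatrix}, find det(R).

Expand along row 1:
  + (7) · M_11   where M_11 = det([4 -2 5; 2 -7 -2; 4 3 -7]) = 378
  − (5) · M_12   where M_12 = det([6 -2 5; 4 -7 -2; -5 3 -7]) = 139
  + (-1) · M_13   where M_13 = det([6 4 5; 4 2 -2; -5 4 -7]) = 246
  − (4) · M_14   where M_14 = det([6 4 -2; 4 2 -7; -5 4 3]) = 244
det = (+1)·(7)·(378) + (-1)·(5)·(139) + (+1)·(-1)·(246) + (-1)·(4)·(244) = 729

|R| = 729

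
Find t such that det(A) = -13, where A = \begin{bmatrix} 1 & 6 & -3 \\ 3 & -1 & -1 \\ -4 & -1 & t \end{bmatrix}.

3

Expanding along the column containing t, det(A) is linear in t: det(A) = (-19)·t + (44).
Set (-19)·t + (44) = -13  ⇒  (-19)·t = -57  ⇒  t = 3.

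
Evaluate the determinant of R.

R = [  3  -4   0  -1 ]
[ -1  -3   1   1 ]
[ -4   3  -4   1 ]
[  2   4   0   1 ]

Expand along column 3 (it has 2 zeros):
  − (1) · M_23   where M_23 = det([3 -4 -1; -4 3 1; 2 4 1]) = -5
  + (-4) · M_33   where M_33 = det([3 -4 -1; -1 -3 1; 2 4 1]) = -35
det = (-1)·(1)·(-5) + (+1)·(-4)·(-35) = 145

145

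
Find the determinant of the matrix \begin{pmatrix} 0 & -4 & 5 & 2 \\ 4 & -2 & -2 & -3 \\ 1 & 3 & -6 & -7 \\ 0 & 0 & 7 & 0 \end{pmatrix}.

504

Expand along row 4 (it has 3 zeros):
  − (7) · M_43   where M_43 = det([0 -4 2; 4 -2 -3; 1 3 -7]) = -72
det = (-1)·(7)·(-72) = 504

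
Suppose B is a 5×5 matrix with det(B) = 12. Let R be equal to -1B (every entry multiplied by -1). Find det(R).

For a 5×5 matrix, det(-1B) = (-1)^5·det(B) = -1·det(B).
det(R) = (-1)·(12) = -12

det(R) = -12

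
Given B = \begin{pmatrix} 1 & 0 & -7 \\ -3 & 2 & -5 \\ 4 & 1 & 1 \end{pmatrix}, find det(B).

84

Expand along column 2:
  + 2 · |1 -7; 4 1| = 2·(1 − (-28)) = 58
  − 1 · |1 -7; -3 -5| = −1·(-5 − 21) = 26
Sum: (58) + (26) = 84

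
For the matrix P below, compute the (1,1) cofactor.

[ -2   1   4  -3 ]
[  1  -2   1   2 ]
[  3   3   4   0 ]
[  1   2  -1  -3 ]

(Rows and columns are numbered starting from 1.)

Delete row 1 and column 1; the remaining 3×3 submatrix is [-2 1 2; 3 4 0; 2 -1 -3].
Its determinant is 11.
The cofactor carries sign (−1)^(1+1) = +1, so C_{1,1} = +(11) = 11.

11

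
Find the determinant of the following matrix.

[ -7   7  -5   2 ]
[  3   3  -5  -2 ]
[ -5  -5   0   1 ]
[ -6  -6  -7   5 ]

The determinant is 2016.

Expand along row 3 (it has 1 zero):
  + (-5) · M_31   where M_31 = det([7 -5 2; 3 -5 -2; -6 -7 5]) = -360
  − (-5) · M_32   where M_32 = det([-7 -5 2; 3 -5 -2; -6 -7 5]) = 186
  − (1) · M_34   where M_34 = det([-7 7 -5; 3 3 -5; -6 -6 -7]) = 714
det = (+1)·(-5)·(-360) + (-1)·(-5)·(186) + (-1)·(1)·(714) = 2016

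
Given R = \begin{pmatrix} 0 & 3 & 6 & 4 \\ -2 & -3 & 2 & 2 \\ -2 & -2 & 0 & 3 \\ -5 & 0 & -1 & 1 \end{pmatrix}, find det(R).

det(R) = 294

Expand along row 1 (it has 1 zero):
  − (3) · M_12   where M_12 = det([-2 2 2; -2 0 3; -5 -1 1]) = -28
  + (6) · M_13   where M_13 = det([-2 -3 2; -2 -2 3; -5 0 1]) = 23
  − (4) · M_14   where M_14 = det([-2 -3 2; -2 -2 0; -5 0 -1]) = -18
det = (-1)·(3)·(-28) + (+1)·(6)·(23) + (-1)·(4)·(-18) = 294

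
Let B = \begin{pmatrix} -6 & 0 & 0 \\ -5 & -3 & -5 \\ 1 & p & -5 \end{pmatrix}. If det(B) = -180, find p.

3

Expanding along the row containing p, det(B) is linear in p: det(B) = (-30)·p + (-90).
Set (-30)·p + (-90) = -180  ⇒  (-30)·p = -90  ⇒  p = 3.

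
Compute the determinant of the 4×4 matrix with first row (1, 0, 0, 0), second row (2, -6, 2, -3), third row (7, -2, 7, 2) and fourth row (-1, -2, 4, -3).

Expand along row 1 (it has 3 zeros):
  + (1) · M_11   where M_11 = det([-6 2 -3; -2 7 2; -2 4 -3]) = 136
det = (+1)·(1)·(136) = 136

136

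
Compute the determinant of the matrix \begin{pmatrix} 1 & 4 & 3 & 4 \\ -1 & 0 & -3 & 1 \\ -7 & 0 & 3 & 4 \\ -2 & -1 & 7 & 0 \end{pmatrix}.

84

Expand along column 2 (it has 2 zeros):
  − (4) · M_12   where M_12 = det([-1 -3 1; -7 3 4; -2 7 0]) = 9
  + (-1) · M_42   where M_42 = det([1 3 4; -1 -3 1; -7 3 4]) = -120
det = (-1)·(4)·(9) + (+1)·(-1)·(-120) = 84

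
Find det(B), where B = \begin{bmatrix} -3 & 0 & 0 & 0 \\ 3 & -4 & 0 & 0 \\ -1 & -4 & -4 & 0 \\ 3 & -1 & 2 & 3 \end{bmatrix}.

B is lower triangular, so det(B) is the product of the diagonal entries:
det = (-3) · (-4) · (-4) · (3) = -144

-144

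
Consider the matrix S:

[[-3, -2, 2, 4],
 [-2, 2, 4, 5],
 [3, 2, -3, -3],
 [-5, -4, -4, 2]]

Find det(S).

Expand along row 1:
  + (-3) · M_11   where M_11 = det([2 4 5; 2 -3 -3; -4 -4 2]) = -104
  − (-2) · M_12   where M_12 = det([-2 4 5; 3 -3 -3; -5 -4 2]) = -63
  + (2) · M_13   where M_13 = det([-2 2 5; 3 2 -3; -5 -4 2]) = 24
  − (4) · M_14   where M_14 = det([-2 2 4; 3 2 -3; -5 -4 -4]) = 86
det = (+1)·(-3)·(-104) + (-1)·(-2)·(-63) + (+1)·(2)·(24) + (-1)·(4)·(86) = -110

det(S) = -110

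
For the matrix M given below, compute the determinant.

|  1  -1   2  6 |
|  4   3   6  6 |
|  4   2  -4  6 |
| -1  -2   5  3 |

18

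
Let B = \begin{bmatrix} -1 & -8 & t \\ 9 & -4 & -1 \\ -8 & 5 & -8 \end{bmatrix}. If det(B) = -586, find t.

7

Expanding along the row containing t, det(B) is linear in t: det(B) = (13)·t + (-677).
Set (13)·t + (-677) = -586  ⇒  (13)·t = 91  ⇒  t = 7.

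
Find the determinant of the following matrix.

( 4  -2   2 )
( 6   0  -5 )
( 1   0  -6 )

Expand along column 2:
  − (-2) · |6 -5; 1 -6| = −(-2)·(-36 − (-5)) = -62

-62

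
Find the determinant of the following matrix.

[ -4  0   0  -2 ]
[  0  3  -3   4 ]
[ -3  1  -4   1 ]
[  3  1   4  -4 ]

-176

Expand along row 1 (it has 2 zeros):
  + (-4) · M_11   where M_11 = det([3 -3 4; 1 -4 1; 1 4 -4]) = 53
  − (-2) · M_14   where M_14 = det([0 3 -3; -3 1 -4; 3 1 4]) = 18
det = (+1)·(-4)·(53) + (-1)·(-2)·(18) = -176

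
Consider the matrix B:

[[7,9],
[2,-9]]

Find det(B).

det(B) = 7·(-9) − 9·2 = -63 − 18 = -81

-81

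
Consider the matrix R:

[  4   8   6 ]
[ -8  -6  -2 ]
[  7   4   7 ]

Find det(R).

|R| = 260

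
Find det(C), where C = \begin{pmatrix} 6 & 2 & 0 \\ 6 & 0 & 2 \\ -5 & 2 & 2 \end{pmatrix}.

Expand along column 2:
  − 2 · |6 2; -5 2| = −2·(12 − (-10)) = -44
  − 2 · |6 0; 6 2| = −2·(12 − 0) = -24
Sum: (-44) + (-24) = -68

-68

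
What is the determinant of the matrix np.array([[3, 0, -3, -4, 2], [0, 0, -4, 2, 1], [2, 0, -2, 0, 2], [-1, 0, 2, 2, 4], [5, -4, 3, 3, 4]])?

-592

Expand along column 2 (it has 4 zeros):
  − (-4) · M_52   where M_52 = det([3 -3 -4 2; 0 -4 2 1; 2 -2 0 2; -1 2 2 4]) = -148
det = (-1)·(-4)·(-148) = -592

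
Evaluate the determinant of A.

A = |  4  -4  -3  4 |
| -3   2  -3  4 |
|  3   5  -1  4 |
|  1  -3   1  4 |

det(A) = 1000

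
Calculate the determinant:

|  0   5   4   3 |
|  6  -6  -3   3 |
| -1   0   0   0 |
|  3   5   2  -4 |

Expand along row 3 (it has 3 zeros):
  + (-1) · M_31   where M_31 = det([5 4 3; -6 -3 3; 5 2 -4]) = 3
det = (+1)·(-1)·(3) = -3

The determinant is -3.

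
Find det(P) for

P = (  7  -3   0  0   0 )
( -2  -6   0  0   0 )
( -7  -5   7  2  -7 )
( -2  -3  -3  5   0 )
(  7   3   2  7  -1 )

-8448

P is block lower-triangular with a 2×2 block and a 3×3 block on the diagonal, so its determinant equals the product of the determinants of the diagonal blocks.
det of the 2×2 block = -48
det of the 3×3 block = 176
det = (-48)·(176) = -8448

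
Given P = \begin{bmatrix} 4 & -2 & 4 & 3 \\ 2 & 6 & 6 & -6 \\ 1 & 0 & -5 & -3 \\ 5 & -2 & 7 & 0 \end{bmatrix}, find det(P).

720

Expand along row 3 (it has 1 zero):
  + (1) · M_31   where M_31 = det([-2 4 3; 6 6 -6; -2 7 0]) = 126
  + (-5) · M_33   where M_33 = det([4 -2 3; 2 6 -6; 5 -2 0]) = -90
  − (-3) · M_34   where M_34 = det([4 -2 4; 2 6 6; 5 -2 7]) = 48
det = (+1)·(1)·(126) + (+1)·(-5)·(-90) + (-1)·(-3)·(48) = 720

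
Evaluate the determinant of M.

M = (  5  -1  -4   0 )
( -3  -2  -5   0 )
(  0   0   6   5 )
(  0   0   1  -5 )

det(M) = 455

M is block upper-triangular with a 2×2 block and a 2×2 block on the diagonal, so its determinant equals the product of the determinants of the diagonal blocks.
det of the 2×2 block = -13
det of the 2×2 block = -35
det = (-13)·(-35) = 455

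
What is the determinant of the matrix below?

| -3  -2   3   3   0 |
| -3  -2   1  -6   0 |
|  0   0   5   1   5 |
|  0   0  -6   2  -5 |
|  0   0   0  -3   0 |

The matrix is block upper-triangular with a 2×2 block and a 3×3 block on the diagonal, so its determinant equals the product of the determinants of the diagonal blocks.
det of the 2×2 block = 0
det of the 3×3 block = 15
det = (0)·(15) = 0

0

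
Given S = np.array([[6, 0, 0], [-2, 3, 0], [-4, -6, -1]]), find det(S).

S is lower triangular, so det(S) is the product of the diagonal entries:
det = (6) · (3) · (-1) = -18

The determinant is -18.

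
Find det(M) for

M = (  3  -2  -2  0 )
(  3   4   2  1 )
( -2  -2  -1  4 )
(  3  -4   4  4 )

det(M) = -610

Expand along row 1 (it has 1 zero):
  + (3) · M_11   where M_11 = det([4 2 1; -2 -1 4; -4 4 4]) = -108
  − (-2) · M_12   where M_12 = det([3 2 1; -2 -1 4; 3 4 4]) = -25
  + (-2) · M_13   where M_13 = det([3 4 1; -2 -2 4; 3 -4 4]) = 118
det = (+1)·(3)·(-108) + (-1)·(-2)·(-25) + (+1)·(-2)·(118) = -610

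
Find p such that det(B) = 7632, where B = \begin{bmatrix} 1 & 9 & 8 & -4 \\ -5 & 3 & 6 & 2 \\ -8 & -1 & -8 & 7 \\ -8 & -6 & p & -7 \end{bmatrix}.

p = 7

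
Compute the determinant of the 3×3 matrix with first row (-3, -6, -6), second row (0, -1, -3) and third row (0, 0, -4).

-12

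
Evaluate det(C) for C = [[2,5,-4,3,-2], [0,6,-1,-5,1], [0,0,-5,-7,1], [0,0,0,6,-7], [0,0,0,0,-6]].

C is upper triangular, so det(C) is the product of the diagonal entries:
det = (2) · (6) · (-5) · (6) · (-6) = 2160

2160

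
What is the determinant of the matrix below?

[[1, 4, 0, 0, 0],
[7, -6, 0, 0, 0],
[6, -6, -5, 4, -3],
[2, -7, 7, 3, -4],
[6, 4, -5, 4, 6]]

The matrix is block lower-triangular with a 2×2 block and a 3×3 block on the diagonal, so its determinant equals the product of the determinants of the diagonal blocks.
det of the 2×2 block = -34
det of the 3×3 block = -387
det = (-34)·(-387) = 13158

13158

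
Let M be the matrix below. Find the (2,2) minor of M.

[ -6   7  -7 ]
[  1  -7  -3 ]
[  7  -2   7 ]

7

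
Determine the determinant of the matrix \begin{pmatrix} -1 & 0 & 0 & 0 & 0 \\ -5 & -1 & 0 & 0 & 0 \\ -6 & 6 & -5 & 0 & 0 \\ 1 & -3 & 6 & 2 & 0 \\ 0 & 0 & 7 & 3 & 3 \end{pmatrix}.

-30

The matrix is lower triangular, so the determinant is the product of the diagonal entries:
det = (-1) · (-1) · (-5) · (2) · (3) = -30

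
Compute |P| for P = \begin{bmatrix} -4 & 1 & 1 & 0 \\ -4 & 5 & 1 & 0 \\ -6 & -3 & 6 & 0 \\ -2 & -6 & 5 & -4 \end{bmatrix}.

288

Expand along column 4 (it has 3 zeros):
  + (-4) · M_44   where M_44 = det([-4 1 1; -4 5 1; -6 -3 6]) = -72
det = (+1)·(-4)·(-72) = 288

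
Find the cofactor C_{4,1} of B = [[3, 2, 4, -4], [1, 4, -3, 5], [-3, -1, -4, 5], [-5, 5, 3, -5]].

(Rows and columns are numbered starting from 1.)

Delete row 4 and column 1; the remaining 3×3 submatrix is [2 4 -4; 4 -3 5; -1 -4 5].
Its determinant is -14.
The cofactor carries sign (−1)^(4+1) = −1, so C_{4,1} = −(-14) = 14.

14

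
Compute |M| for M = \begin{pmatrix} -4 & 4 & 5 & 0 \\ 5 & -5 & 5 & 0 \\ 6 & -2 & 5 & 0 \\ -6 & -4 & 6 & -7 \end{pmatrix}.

Expand along column 4 (it has 3 zeros):
  + (-7) · M_44   where M_44 = det([-4 4 5; 5 -5 5; 6 -2 5]) = 180
det = (+1)·(-7)·(180) = -1260

|M| = -1260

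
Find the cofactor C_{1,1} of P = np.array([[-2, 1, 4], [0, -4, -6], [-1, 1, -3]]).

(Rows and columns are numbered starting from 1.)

18

Delete row 1 and column 1; the remaining 2×2 submatrix is [-4 -6; 1 -3].
Its determinant is (-4)·(-3) − (-6)·1 = 18.
The cofactor carries sign (−1)^(1+1) = +1, so C_{1,1} = +(18) = 18.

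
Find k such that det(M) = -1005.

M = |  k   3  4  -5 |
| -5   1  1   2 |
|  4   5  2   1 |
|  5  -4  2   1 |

5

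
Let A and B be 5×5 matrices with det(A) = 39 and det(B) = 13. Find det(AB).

The determinant is 507.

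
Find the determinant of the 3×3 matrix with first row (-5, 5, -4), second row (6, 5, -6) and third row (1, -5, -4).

480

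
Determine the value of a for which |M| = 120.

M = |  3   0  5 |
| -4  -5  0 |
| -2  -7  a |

Expanding along the column containing a, det(M) is linear in a: det(M) = (-15)·a + (90).
Set (-15)·a + (90) = 120  ⇒  (-15)·a = 30  ⇒  a = -2.

-2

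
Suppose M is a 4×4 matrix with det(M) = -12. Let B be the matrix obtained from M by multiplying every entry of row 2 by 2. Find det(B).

-24

Scaling one row by 2 multiplies the determinant by 2.
det(B) = (2)·(-12) = -24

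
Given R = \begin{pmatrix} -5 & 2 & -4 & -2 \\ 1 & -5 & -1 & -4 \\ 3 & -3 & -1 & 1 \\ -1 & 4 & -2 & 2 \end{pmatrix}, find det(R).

|R| = 156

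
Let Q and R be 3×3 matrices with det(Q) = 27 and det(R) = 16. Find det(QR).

432

det(QR) = det(Q)·det(R) = (27)·(16) = 432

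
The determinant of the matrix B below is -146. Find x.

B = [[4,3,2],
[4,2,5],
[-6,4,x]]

Expanding along the row containing x, det(B) is linear in x: det(B) = (-4)·x + (-114).
Set (-4)·x + (-114) = -146  ⇒  (-4)·x = -32  ⇒  x = 8.

8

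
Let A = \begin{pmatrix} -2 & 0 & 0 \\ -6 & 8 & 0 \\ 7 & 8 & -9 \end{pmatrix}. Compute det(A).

The determinant is 144.

A is lower triangular, so det(A) is the product of the diagonal entries:
det = (-2) · (8) · (-9) = 144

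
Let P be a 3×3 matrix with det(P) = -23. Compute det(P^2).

529

det(P^2) = (det P)^2 = (-23)^2 = 529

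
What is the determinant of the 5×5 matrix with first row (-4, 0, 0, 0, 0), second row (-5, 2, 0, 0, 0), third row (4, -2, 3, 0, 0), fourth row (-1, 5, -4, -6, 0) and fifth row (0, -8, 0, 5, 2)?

The determinant is 288.

The matrix is lower triangular, so the determinant is the product of the diagonal entries:
det = (-4) · (2) · (3) · (-6) · (2) = 288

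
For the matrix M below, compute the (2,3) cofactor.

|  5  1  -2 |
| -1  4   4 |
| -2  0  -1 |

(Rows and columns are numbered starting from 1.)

-2

Delete row 2 and column 3; the remaining 2×2 submatrix is [5 1; -2 0].
Its determinant is 5·0 − 1·(-2) = 2.
The cofactor carries sign (−1)^(2+3) = −1, so C_{2,3} = −(2) = -2.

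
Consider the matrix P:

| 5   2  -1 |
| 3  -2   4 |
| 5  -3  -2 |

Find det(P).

Expand along column 1:
  + 5 · |-2 4; -3 -2| = 5·(4 − (-12)) = 80
  − 3 · |2 -1; -3 -2| = −3·(-4 − 3) = 21
  + 5 · |2 -1; -2 4| = 5·(8 − 2) = 30
Sum: (80) + (21) + (30) = 131

det(P) = 131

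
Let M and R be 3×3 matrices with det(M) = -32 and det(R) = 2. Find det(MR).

-64

det(MR) = det(M)·det(R) = (-32)·(2) = -64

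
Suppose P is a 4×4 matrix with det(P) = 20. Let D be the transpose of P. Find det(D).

det(D) = 20

det(Pᵀ) = det(P).
det(D) = (1)·(20) = 20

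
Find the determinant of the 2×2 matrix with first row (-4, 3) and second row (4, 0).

det = (-4)·0 − 3·4 = 0 − 12 = -12

-12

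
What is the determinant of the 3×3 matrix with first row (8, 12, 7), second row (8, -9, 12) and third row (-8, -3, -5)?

-696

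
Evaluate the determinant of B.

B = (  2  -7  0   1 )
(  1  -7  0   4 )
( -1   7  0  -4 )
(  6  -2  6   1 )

Expand along column 3 (it has 3 zeros):
  − (6) · M_43   where M_43 = det([2 -7 1; 1 -7 4; -1 7 -4]) = 0
det = (-1)·(6)·(0) = 0

The determinant is 0.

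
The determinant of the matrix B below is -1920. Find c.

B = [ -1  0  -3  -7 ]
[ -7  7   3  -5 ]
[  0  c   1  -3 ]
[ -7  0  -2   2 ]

c = -3

Expanding along the column containing c, det(B) is linear in c: det(B) = (388)·c + (-756).
Set (388)·c + (-756) = -1920  ⇒  (388)·c = -1164  ⇒  c = -3.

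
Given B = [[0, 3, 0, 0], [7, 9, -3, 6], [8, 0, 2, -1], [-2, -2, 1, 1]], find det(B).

Expand along row 1 (it has 3 zeros):
  − (3) · M_12   where M_12 = det([7 -3 6; 8 2 -1; -2 1 1]) = 111
det = (-1)·(3)·(111) = -333

-333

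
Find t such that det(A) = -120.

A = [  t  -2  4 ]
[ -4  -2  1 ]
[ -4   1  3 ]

Expanding along the column containing t, det(A) is linear in t: det(A) = (-7)·t + (-64).
Set (-7)·t + (-64) = -120  ⇒  (-7)·t = -56  ⇒  t = 8.

8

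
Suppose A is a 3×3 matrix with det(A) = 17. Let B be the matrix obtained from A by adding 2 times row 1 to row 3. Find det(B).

Adding a multiple of one row to another leaves the determinant unchanged.
det(B) = (1)·(17) = 17

17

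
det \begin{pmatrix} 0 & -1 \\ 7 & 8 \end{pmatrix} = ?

7

det = 0·8 − (-1)·7 = 0 − (-7) = 7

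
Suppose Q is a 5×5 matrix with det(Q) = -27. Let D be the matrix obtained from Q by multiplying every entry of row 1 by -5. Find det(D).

|D| = 135

Scaling one row by -5 multiplies the determinant by -5.
det(D) = (-5)·(-27) = 135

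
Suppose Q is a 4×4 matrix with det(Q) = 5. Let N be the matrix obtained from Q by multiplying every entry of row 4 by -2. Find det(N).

Scaling one row by -2 multiplies the determinant by -2.
det(N) = (-2)·(5) = -10

det(N) = -10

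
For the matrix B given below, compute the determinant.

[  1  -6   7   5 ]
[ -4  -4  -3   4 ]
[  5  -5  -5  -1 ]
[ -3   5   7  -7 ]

The determinant is -3654.

Expand along row 1:
  + (1) · M_11   where M_11 = det([-4 -3 4; -5 -5 -1; 5 7 -7]) = -88
  − (-6) · M_12   where M_12 = det([-4 -3 4; 5 -5 -1; -3 7 -7]) = -202
  + (7) · M_13   where M_13 = det([-4 -4 4; 5 -5 -1; -3 5 -7]) = -272
  − (5) · M_14   where M_14 = det([-4 -4 -3; 5 -5 -5; -3 5 7]) = 90
det = (+1)·(1)·(-88) + (-1)·(-6)·(-202) + (+1)·(7)·(-272) + (-1)·(5)·(90) = -3654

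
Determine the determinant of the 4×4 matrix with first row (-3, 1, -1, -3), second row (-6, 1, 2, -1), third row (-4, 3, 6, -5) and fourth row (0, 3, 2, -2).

The determinant is 238.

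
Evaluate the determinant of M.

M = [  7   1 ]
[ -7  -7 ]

det(M) = 7·(-7) − 1·(-7) = -49 − (-7) = -42

-42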